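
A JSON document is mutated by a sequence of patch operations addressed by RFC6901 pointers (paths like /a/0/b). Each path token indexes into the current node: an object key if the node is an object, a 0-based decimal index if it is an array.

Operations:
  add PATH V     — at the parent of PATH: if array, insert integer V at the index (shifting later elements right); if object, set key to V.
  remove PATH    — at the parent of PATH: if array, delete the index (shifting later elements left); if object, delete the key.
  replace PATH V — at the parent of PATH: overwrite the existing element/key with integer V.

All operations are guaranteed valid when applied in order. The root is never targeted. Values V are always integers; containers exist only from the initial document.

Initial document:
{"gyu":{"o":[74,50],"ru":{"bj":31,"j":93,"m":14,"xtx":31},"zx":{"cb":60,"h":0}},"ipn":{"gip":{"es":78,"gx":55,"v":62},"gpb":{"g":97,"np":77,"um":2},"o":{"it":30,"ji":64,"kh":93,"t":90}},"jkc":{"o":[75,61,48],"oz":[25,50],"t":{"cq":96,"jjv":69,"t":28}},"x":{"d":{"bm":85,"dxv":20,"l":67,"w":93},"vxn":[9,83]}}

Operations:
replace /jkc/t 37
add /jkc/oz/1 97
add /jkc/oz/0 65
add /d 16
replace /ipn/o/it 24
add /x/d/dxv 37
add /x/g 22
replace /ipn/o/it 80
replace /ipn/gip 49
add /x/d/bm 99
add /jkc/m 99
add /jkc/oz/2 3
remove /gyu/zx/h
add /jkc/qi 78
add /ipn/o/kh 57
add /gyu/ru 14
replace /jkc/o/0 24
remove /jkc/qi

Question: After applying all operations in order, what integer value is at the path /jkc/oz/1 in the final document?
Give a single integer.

After op 1 (replace /jkc/t 37): {"gyu":{"o":[74,50],"ru":{"bj":31,"j":93,"m":14,"xtx":31},"zx":{"cb":60,"h":0}},"ipn":{"gip":{"es":78,"gx":55,"v":62},"gpb":{"g":97,"np":77,"um":2},"o":{"it":30,"ji":64,"kh":93,"t":90}},"jkc":{"o":[75,61,48],"oz":[25,50],"t":37},"x":{"d":{"bm":85,"dxv":20,"l":67,"w":93},"vxn":[9,83]}}
After op 2 (add /jkc/oz/1 97): {"gyu":{"o":[74,50],"ru":{"bj":31,"j":93,"m":14,"xtx":31},"zx":{"cb":60,"h":0}},"ipn":{"gip":{"es":78,"gx":55,"v":62},"gpb":{"g":97,"np":77,"um":2},"o":{"it":30,"ji":64,"kh":93,"t":90}},"jkc":{"o":[75,61,48],"oz":[25,97,50],"t":37},"x":{"d":{"bm":85,"dxv":20,"l":67,"w":93},"vxn":[9,83]}}
After op 3 (add /jkc/oz/0 65): {"gyu":{"o":[74,50],"ru":{"bj":31,"j":93,"m":14,"xtx":31},"zx":{"cb":60,"h":0}},"ipn":{"gip":{"es":78,"gx":55,"v":62},"gpb":{"g":97,"np":77,"um":2},"o":{"it":30,"ji":64,"kh":93,"t":90}},"jkc":{"o":[75,61,48],"oz":[65,25,97,50],"t":37},"x":{"d":{"bm":85,"dxv":20,"l":67,"w":93},"vxn":[9,83]}}
After op 4 (add /d 16): {"d":16,"gyu":{"o":[74,50],"ru":{"bj":31,"j":93,"m":14,"xtx":31},"zx":{"cb":60,"h":0}},"ipn":{"gip":{"es":78,"gx":55,"v":62},"gpb":{"g":97,"np":77,"um":2},"o":{"it":30,"ji":64,"kh":93,"t":90}},"jkc":{"o":[75,61,48],"oz":[65,25,97,50],"t":37},"x":{"d":{"bm":85,"dxv":20,"l":67,"w":93},"vxn":[9,83]}}
After op 5 (replace /ipn/o/it 24): {"d":16,"gyu":{"o":[74,50],"ru":{"bj":31,"j":93,"m":14,"xtx":31},"zx":{"cb":60,"h":0}},"ipn":{"gip":{"es":78,"gx":55,"v":62},"gpb":{"g":97,"np":77,"um":2},"o":{"it":24,"ji":64,"kh":93,"t":90}},"jkc":{"o":[75,61,48],"oz":[65,25,97,50],"t":37},"x":{"d":{"bm":85,"dxv":20,"l":67,"w":93},"vxn":[9,83]}}
After op 6 (add /x/d/dxv 37): {"d":16,"gyu":{"o":[74,50],"ru":{"bj":31,"j":93,"m":14,"xtx":31},"zx":{"cb":60,"h":0}},"ipn":{"gip":{"es":78,"gx":55,"v":62},"gpb":{"g":97,"np":77,"um":2},"o":{"it":24,"ji":64,"kh":93,"t":90}},"jkc":{"o":[75,61,48],"oz":[65,25,97,50],"t":37},"x":{"d":{"bm":85,"dxv":37,"l":67,"w":93},"vxn":[9,83]}}
After op 7 (add /x/g 22): {"d":16,"gyu":{"o":[74,50],"ru":{"bj":31,"j":93,"m":14,"xtx":31},"zx":{"cb":60,"h":0}},"ipn":{"gip":{"es":78,"gx":55,"v":62},"gpb":{"g":97,"np":77,"um":2},"o":{"it":24,"ji":64,"kh":93,"t":90}},"jkc":{"o":[75,61,48],"oz":[65,25,97,50],"t":37},"x":{"d":{"bm":85,"dxv":37,"l":67,"w":93},"g":22,"vxn":[9,83]}}
After op 8 (replace /ipn/o/it 80): {"d":16,"gyu":{"o":[74,50],"ru":{"bj":31,"j":93,"m":14,"xtx":31},"zx":{"cb":60,"h":0}},"ipn":{"gip":{"es":78,"gx":55,"v":62},"gpb":{"g":97,"np":77,"um":2},"o":{"it":80,"ji":64,"kh":93,"t":90}},"jkc":{"o":[75,61,48],"oz":[65,25,97,50],"t":37},"x":{"d":{"bm":85,"dxv":37,"l":67,"w":93},"g":22,"vxn":[9,83]}}
After op 9 (replace /ipn/gip 49): {"d":16,"gyu":{"o":[74,50],"ru":{"bj":31,"j":93,"m":14,"xtx":31},"zx":{"cb":60,"h":0}},"ipn":{"gip":49,"gpb":{"g":97,"np":77,"um":2},"o":{"it":80,"ji":64,"kh":93,"t":90}},"jkc":{"o":[75,61,48],"oz":[65,25,97,50],"t":37},"x":{"d":{"bm":85,"dxv":37,"l":67,"w":93},"g":22,"vxn":[9,83]}}
After op 10 (add /x/d/bm 99): {"d":16,"gyu":{"o":[74,50],"ru":{"bj":31,"j":93,"m":14,"xtx":31},"zx":{"cb":60,"h":0}},"ipn":{"gip":49,"gpb":{"g":97,"np":77,"um":2},"o":{"it":80,"ji":64,"kh":93,"t":90}},"jkc":{"o":[75,61,48],"oz":[65,25,97,50],"t":37},"x":{"d":{"bm":99,"dxv":37,"l":67,"w":93},"g":22,"vxn":[9,83]}}
After op 11 (add /jkc/m 99): {"d":16,"gyu":{"o":[74,50],"ru":{"bj":31,"j":93,"m":14,"xtx":31},"zx":{"cb":60,"h":0}},"ipn":{"gip":49,"gpb":{"g":97,"np":77,"um":2},"o":{"it":80,"ji":64,"kh":93,"t":90}},"jkc":{"m":99,"o":[75,61,48],"oz":[65,25,97,50],"t":37},"x":{"d":{"bm":99,"dxv":37,"l":67,"w":93},"g":22,"vxn":[9,83]}}
After op 12 (add /jkc/oz/2 3): {"d":16,"gyu":{"o":[74,50],"ru":{"bj":31,"j":93,"m":14,"xtx":31},"zx":{"cb":60,"h":0}},"ipn":{"gip":49,"gpb":{"g":97,"np":77,"um":2},"o":{"it":80,"ji":64,"kh":93,"t":90}},"jkc":{"m":99,"o":[75,61,48],"oz":[65,25,3,97,50],"t":37},"x":{"d":{"bm":99,"dxv":37,"l":67,"w":93},"g":22,"vxn":[9,83]}}
After op 13 (remove /gyu/zx/h): {"d":16,"gyu":{"o":[74,50],"ru":{"bj":31,"j":93,"m":14,"xtx":31},"zx":{"cb":60}},"ipn":{"gip":49,"gpb":{"g":97,"np":77,"um":2},"o":{"it":80,"ji":64,"kh":93,"t":90}},"jkc":{"m":99,"o":[75,61,48],"oz":[65,25,3,97,50],"t":37},"x":{"d":{"bm":99,"dxv":37,"l":67,"w":93},"g":22,"vxn":[9,83]}}
After op 14 (add /jkc/qi 78): {"d":16,"gyu":{"o":[74,50],"ru":{"bj":31,"j":93,"m":14,"xtx":31},"zx":{"cb":60}},"ipn":{"gip":49,"gpb":{"g":97,"np":77,"um":2},"o":{"it":80,"ji":64,"kh":93,"t":90}},"jkc":{"m":99,"o":[75,61,48],"oz":[65,25,3,97,50],"qi":78,"t":37},"x":{"d":{"bm":99,"dxv":37,"l":67,"w":93},"g":22,"vxn":[9,83]}}
After op 15 (add /ipn/o/kh 57): {"d":16,"gyu":{"o":[74,50],"ru":{"bj":31,"j":93,"m":14,"xtx":31},"zx":{"cb":60}},"ipn":{"gip":49,"gpb":{"g":97,"np":77,"um":2},"o":{"it":80,"ji":64,"kh":57,"t":90}},"jkc":{"m":99,"o":[75,61,48],"oz":[65,25,3,97,50],"qi":78,"t":37},"x":{"d":{"bm":99,"dxv":37,"l":67,"w":93},"g":22,"vxn":[9,83]}}
After op 16 (add /gyu/ru 14): {"d":16,"gyu":{"o":[74,50],"ru":14,"zx":{"cb":60}},"ipn":{"gip":49,"gpb":{"g":97,"np":77,"um":2},"o":{"it":80,"ji":64,"kh":57,"t":90}},"jkc":{"m":99,"o":[75,61,48],"oz":[65,25,3,97,50],"qi":78,"t":37},"x":{"d":{"bm":99,"dxv":37,"l":67,"w":93},"g":22,"vxn":[9,83]}}
After op 17 (replace /jkc/o/0 24): {"d":16,"gyu":{"o":[74,50],"ru":14,"zx":{"cb":60}},"ipn":{"gip":49,"gpb":{"g":97,"np":77,"um":2},"o":{"it":80,"ji":64,"kh":57,"t":90}},"jkc":{"m":99,"o":[24,61,48],"oz":[65,25,3,97,50],"qi":78,"t":37},"x":{"d":{"bm":99,"dxv":37,"l":67,"w":93},"g":22,"vxn":[9,83]}}
After op 18 (remove /jkc/qi): {"d":16,"gyu":{"o":[74,50],"ru":14,"zx":{"cb":60}},"ipn":{"gip":49,"gpb":{"g":97,"np":77,"um":2},"o":{"it":80,"ji":64,"kh":57,"t":90}},"jkc":{"m":99,"o":[24,61,48],"oz":[65,25,3,97,50],"t":37},"x":{"d":{"bm":99,"dxv":37,"l":67,"w":93},"g":22,"vxn":[9,83]}}
Value at /jkc/oz/1: 25

Answer: 25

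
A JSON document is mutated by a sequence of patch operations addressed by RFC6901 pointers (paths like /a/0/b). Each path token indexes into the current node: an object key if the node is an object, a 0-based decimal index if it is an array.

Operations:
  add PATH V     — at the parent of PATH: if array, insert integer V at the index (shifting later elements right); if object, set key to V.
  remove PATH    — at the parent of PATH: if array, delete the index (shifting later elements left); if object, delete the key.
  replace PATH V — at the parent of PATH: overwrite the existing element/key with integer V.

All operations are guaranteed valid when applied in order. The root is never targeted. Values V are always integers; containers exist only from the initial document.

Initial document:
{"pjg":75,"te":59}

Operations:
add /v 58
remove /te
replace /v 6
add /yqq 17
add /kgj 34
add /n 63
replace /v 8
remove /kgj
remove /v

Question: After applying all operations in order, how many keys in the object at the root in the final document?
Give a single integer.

Answer: 3

Derivation:
After op 1 (add /v 58): {"pjg":75,"te":59,"v":58}
After op 2 (remove /te): {"pjg":75,"v":58}
After op 3 (replace /v 6): {"pjg":75,"v":6}
After op 4 (add /yqq 17): {"pjg":75,"v":6,"yqq":17}
After op 5 (add /kgj 34): {"kgj":34,"pjg":75,"v":6,"yqq":17}
After op 6 (add /n 63): {"kgj":34,"n":63,"pjg":75,"v":6,"yqq":17}
After op 7 (replace /v 8): {"kgj":34,"n":63,"pjg":75,"v":8,"yqq":17}
After op 8 (remove /kgj): {"n":63,"pjg":75,"v":8,"yqq":17}
After op 9 (remove /v): {"n":63,"pjg":75,"yqq":17}
Size at the root: 3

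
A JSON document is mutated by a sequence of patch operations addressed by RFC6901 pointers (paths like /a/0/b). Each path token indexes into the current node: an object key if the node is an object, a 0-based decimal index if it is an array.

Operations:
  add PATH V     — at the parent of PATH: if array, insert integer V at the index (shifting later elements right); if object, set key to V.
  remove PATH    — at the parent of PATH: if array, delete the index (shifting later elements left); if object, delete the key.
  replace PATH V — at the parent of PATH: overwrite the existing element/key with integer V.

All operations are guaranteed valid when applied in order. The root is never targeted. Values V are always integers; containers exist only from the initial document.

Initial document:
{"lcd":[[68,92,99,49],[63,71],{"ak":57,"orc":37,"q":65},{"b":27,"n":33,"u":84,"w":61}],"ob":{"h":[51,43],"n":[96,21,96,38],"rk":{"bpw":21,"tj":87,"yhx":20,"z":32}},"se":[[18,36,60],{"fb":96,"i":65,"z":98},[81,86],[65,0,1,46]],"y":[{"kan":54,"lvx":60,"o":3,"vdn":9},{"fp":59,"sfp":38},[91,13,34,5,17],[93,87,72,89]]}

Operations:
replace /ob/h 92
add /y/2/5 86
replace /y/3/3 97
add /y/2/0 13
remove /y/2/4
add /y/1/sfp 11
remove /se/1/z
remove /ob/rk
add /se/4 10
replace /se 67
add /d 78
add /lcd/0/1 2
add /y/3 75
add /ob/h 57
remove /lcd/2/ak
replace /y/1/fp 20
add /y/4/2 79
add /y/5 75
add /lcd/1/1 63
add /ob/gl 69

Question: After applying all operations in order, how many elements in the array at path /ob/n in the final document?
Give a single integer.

Answer: 4

Derivation:
After op 1 (replace /ob/h 92): {"lcd":[[68,92,99,49],[63,71],{"ak":57,"orc":37,"q":65},{"b":27,"n":33,"u":84,"w":61}],"ob":{"h":92,"n":[96,21,96,38],"rk":{"bpw":21,"tj":87,"yhx":20,"z":32}},"se":[[18,36,60],{"fb":96,"i":65,"z":98},[81,86],[65,0,1,46]],"y":[{"kan":54,"lvx":60,"o":3,"vdn":9},{"fp":59,"sfp":38},[91,13,34,5,17],[93,87,72,89]]}
After op 2 (add /y/2/5 86): {"lcd":[[68,92,99,49],[63,71],{"ak":57,"orc":37,"q":65},{"b":27,"n":33,"u":84,"w":61}],"ob":{"h":92,"n":[96,21,96,38],"rk":{"bpw":21,"tj":87,"yhx":20,"z":32}},"se":[[18,36,60],{"fb":96,"i":65,"z":98},[81,86],[65,0,1,46]],"y":[{"kan":54,"lvx":60,"o":3,"vdn":9},{"fp":59,"sfp":38},[91,13,34,5,17,86],[93,87,72,89]]}
After op 3 (replace /y/3/3 97): {"lcd":[[68,92,99,49],[63,71],{"ak":57,"orc":37,"q":65},{"b":27,"n":33,"u":84,"w":61}],"ob":{"h":92,"n":[96,21,96,38],"rk":{"bpw":21,"tj":87,"yhx":20,"z":32}},"se":[[18,36,60],{"fb":96,"i":65,"z":98},[81,86],[65,0,1,46]],"y":[{"kan":54,"lvx":60,"o":3,"vdn":9},{"fp":59,"sfp":38},[91,13,34,5,17,86],[93,87,72,97]]}
After op 4 (add /y/2/0 13): {"lcd":[[68,92,99,49],[63,71],{"ak":57,"orc":37,"q":65},{"b":27,"n":33,"u":84,"w":61}],"ob":{"h":92,"n":[96,21,96,38],"rk":{"bpw":21,"tj":87,"yhx":20,"z":32}},"se":[[18,36,60],{"fb":96,"i":65,"z":98},[81,86],[65,0,1,46]],"y":[{"kan":54,"lvx":60,"o":3,"vdn":9},{"fp":59,"sfp":38},[13,91,13,34,5,17,86],[93,87,72,97]]}
After op 5 (remove /y/2/4): {"lcd":[[68,92,99,49],[63,71],{"ak":57,"orc":37,"q":65},{"b":27,"n":33,"u":84,"w":61}],"ob":{"h":92,"n":[96,21,96,38],"rk":{"bpw":21,"tj":87,"yhx":20,"z":32}},"se":[[18,36,60],{"fb":96,"i":65,"z":98},[81,86],[65,0,1,46]],"y":[{"kan":54,"lvx":60,"o":3,"vdn":9},{"fp":59,"sfp":38},[13,91,13,34,17,86],[93,87,72,97]]}
After op 6 (add /y/1/sfp 11): {"lcd":[[68,92,99,49],[63,71],{"ak":57,"orc":37,"q":65},{"b":27,"n":33,"u":84,"w":61}],"ob":{"h":92,"n":[96,21,96,38],"rk":{"bpw":21,"tj":87,"yhx":20,"z":32}},"se":[[18,36,60],{"fb":96,"i":65,"z":98},[81,86],[65,0,1,46]],"y":[{"kan":54,"lvx":60,"o":3,"vdn":9},{"fp":59,"sfp":11},[13,91,13,34,17,86],[93,87,72,97]]}
After op 7 (remove /se/1/z): {"lcd":[[68,92,99,49],[63,71],{"ak":57,"orc":37,"q":65},{"b":27,"n":33,"u":84,"w":61}],"ob":{"h":92,"n":[96,21,96,38],"rk":{"bpw":21,"tj":87,"yhx":20,"z":32}},"se":[[18,36,60],{"fb":96,"i":65},[81,86],[65,0,1,46]],"y":[{"kan":54,"lvx":60,"o":3,"vdn":9},{"fp":59,"sfp":11},[13,91,13,34,17,86],[93,87,72,97]]}
After op 8 (remove /ob/rk): {"lcd":[[68,92,99,49],[63,71],{"ak":57,"orc":37,"q":65},{"b":27,"n":33,"u":84,"w":61}],"ob":{"h":92,"n":[96,21,96,38]},"se":[[18,36,60],{"fb":96,"i":65},[81,86],[65,0,1,46]],"y":[{"kan":54,"lvx":60,"o":3,"vdn":9},{"fp":59,"sfp":11},[13,91,13,34,17,86],[93,87,72,97]]}
After op 9 (add /se/4 10): {"lcd":[[68,92,99,49],[63,71],{"ak":57,"orc":37,"q":65},{"b":27,"n":33,"u":84,"w":61}],"ob":{"h":92,"n":[96,21,96,38]},"se":[[18,36,60],{"fb":96,"i":65},[81,86],[65,0,1,46],10],"y":[{"kan":54,"lvx":60,"o":3,"vdn":9},{"fp":59,"sfp":11},[13,91,13,34,17,86],[93,87,72,97]]}
After op 10 (replace /se 67): {"lcd":[[68,92,99,49],[63,71],{"ak":57,"orc":37,"q":65},{"b":27,"n":33,"u":84,"w":61}],"ob":{"h":92,"n":[96,21,96,38]},"se":67,"y":[{"kan":54,"lvx":60,"o":3,"vdn":9},{"fp":59,"sfp":11},[13,91,13,34,17,86],[93,87,72,97]]}
After op 11 (add /d 78): {"d":78,"lcd":[[68,92,99,49],[63,71],{"ak":57,"orc":37,"q":65},{"b":27,"n":33,"u":84,"w":61}],"ob":{"h":92,"n":[96,21,96,38]},"se":67,"y":[{"kan":54,"lvx":60,"o":3,"vdn":9},{"fp":59,"sfp":11},[13,91,13,34,17,86],[93,87,72,97]]}
After op 12 (add /lcd/0/1 2): {"d":78,"lcd":[[68,2,92,99,49],[63,71],{"ak":57,"orc":37,"q":65},{"b":27,"n":33,"u":84,"w":61}],"ob":{"h":92,"n":[96,21,96,38]},"se":67,"y":[{"kan":54,"lvx":60,"o":3,"vdn":9},{"fp":59,"sfp":11},[13,91,13,34,17,86],[93,87,72,97]]}
After op 13 (add /y/3 75): {"d":78,"lcd":[[68,2,92,99,49],[63,71],{"ak":57,"orc":37,"q":65},{"b":27,"n":33,"u":84,"w":61}],"ob":{"h":92,"n":[96,21,96,38]},"se":67,"y":[{"kan":54,"lvx":60,"o":3,"vdn":9},{"fp":59,"sfp":11},[13,91,13,34,17,86],75,[93,87,72,97]]}
After op 14 (add /ob/h 57): {"d":78,"lcd":[[68,2,92,99,49],[63,71],{"ak":57,"orc":37,"q":65},{"b":27,"n":33,"u":84,"w":61}],"ob":{"h":57,"n":[96,21,96,38]},"se":67,"y":[{"kan":54,"lvx":60,"o":3,"vdn":9},{"fp":59,"sfp":11},[13,91,13,34,17,86],75,[93,87,72,97]]}
After op 15 (remove /lcd/2/ak): {"d":78,"lcd":[[68,2,92,99,49],[63,71],{"orc":37,"q":65},{"b":27,"n":33,"u":84,"w":61}],"ob":{"h":57,"n":[96,21,96,38]},"se":67,"y":[{"kan":54,"lvx":60,"o":3,"vdn":9},{"fp":59,"sfp":11},[13,91,13,34,17,86],75,[93,87,72,97]]}
After op 16 (replace /y/1/fp 20): {"d":78,"lcd":[[68,2,92,99,49],[63,71],{"orc":37,"q":65},{"b":27,"n":33,"u":84,"w":61}],"ob":{"h":57,"n":[96,21,96,38]},"se":67,"y":[{"kan":54,"lvx":60,"o":3,"vdn":9},{"fp":20,"sfp":11},[13,91,13,34,17,86],75,[93,87,72,97]]}
After op 17 (add /y/4/2 79): {"d":78,"lcd":[[68,2,92,99,49],[63,71],{"orc":37,"q":65},{"b":27,"n":33,"u":84,"w":61}],"ob":{"h":57,"n":[96,21,96,38]},"se":67,"y":[{"kan":54,"lvx":60,"o":3,"vdn":9},{"fp":20,"sfp":11},[13,91,13,34,17,86],75,[93,87,79,72,97]]}
After op 18 (add /y/5 75): {"d":78,"lcd":[[68,2,92,99,49],[63,71],{"orc":37,"q":65},{"b":27,"n":33,"u":84,"w":61}],"ob":{"h":57,"n":[96,21,96,38]},"se":67,"y":[{"kan":54,"lvx":60,"o":3,"vdn":9},{"fp":20,"sfp":11},[13,91,13,34,17,86],75,[93,87,79,72,97],75]}
After op 19 (add /lcd/1/1 63): {"d":78,"lcd":[[68,2,92,99,49],[63,63,71],{"orc":37,"q":65},{"b":27,"n":33,"u":84,"w":61}],"ob":{"h":57,"n":[96,21,96,38]},"se":67,"y":[{"kan":54,"lvx":60,"o":3,"vdn":9},{"fp":20,"sfp":11},[13,91,13,34,17,86],75,[93,87,79,72,97],75]}
After op 20 (add /ob/gl 69): {"d":78,"lcd":[[68,2,92,99,49],[63,63,71],{"orc":37,"q":65},{"b":27,"n":33,"u":84,"w":61}],"ob":{"gl":69,"h":57,"n":[96,21,96,38]},"se":67,"y":[{"kan":54,"lvx":60,"o":3,"vdn":9},{"fp":20,"sfp":11},[13,91,13,34,17,86],75,[93,87,79,72,97],75]}
Size at path /ob/n: 4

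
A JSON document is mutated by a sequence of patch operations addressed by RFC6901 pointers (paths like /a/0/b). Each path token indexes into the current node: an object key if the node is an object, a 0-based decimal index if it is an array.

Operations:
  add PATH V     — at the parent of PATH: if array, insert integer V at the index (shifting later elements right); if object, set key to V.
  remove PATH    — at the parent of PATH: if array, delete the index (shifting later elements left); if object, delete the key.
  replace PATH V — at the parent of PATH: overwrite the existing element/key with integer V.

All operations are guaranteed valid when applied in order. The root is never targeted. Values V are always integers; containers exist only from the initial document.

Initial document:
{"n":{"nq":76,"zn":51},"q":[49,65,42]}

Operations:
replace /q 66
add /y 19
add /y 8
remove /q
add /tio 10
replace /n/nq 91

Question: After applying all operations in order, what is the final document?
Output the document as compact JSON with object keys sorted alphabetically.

After op 1 (replace /q 66): {"n":{"nq":76,"zn":51},"q":66}
After op 2 (add /y 19): {"n":{"nq":76,"zn":51},"q":66,"y":19}
After op 3 (add /y 8): {"n":{"nq":76,"zn":51},"q":66,"y":8}
After op 4 (remove /q): {"n":{"nq":76,"zn":51},"y":8}
After op 5 (add /tio 10): {"n":{"nq":76,"zn":51},"tio":10,"y":8}
After op 6 (replace /n/nq 91): {"n":{"nq":91,"zn":51},"tio":10,"y":8}

Answer: {"n":{"nq":91,"zn":51},"tio":10,"y":8}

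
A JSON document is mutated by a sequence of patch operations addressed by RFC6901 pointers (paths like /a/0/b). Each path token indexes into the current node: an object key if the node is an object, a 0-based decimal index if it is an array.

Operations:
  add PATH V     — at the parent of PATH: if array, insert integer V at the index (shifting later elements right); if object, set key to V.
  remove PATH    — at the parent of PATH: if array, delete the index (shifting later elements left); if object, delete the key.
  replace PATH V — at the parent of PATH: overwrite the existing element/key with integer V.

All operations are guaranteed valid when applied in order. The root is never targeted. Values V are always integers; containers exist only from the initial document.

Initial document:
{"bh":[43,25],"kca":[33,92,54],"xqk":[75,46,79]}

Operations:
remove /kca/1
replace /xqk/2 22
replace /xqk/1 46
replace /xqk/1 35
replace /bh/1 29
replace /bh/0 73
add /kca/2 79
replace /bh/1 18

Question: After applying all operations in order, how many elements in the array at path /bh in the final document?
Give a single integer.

Answer: 2

Derivation:
After op 1 (remove /kca/1): {"bh":[43,25],"kca":[33,54],"xqk":[75,46,79]}
After op 2 (replace /xqk/2 22): {"bh":[43,25],"kca":[33,54],"xqk":[75,46,22]}
After op 3 (replace /xqk/1 46): {"bh":[43,25],"kca":[33,54],"xqk":[75,46,22]}
After op 4 (replace /xqk/1 35): {"bh":[43,25],"kca":[33,54],"xqk":[75,35,22]}
After op 5 (replace /bh/1 29): {"bh":[43,29],"kca":[33,54],"xqk":[75,35,22]}
After op 6 (replace /bh/0 73): {"bh":[73,29],"kca":[33,54],"xqk":[75,35,22]}
After op 7 (add /kca/2 79): {"bh":[73,29],"kca":[33,54,79],"xqk":[75,35,22]}
After op 8 (replace /bh/1 18): {"bh":[73,18],"kca":[33,54,79],"xqk":[75,35,22]}
Size at path /bh: 2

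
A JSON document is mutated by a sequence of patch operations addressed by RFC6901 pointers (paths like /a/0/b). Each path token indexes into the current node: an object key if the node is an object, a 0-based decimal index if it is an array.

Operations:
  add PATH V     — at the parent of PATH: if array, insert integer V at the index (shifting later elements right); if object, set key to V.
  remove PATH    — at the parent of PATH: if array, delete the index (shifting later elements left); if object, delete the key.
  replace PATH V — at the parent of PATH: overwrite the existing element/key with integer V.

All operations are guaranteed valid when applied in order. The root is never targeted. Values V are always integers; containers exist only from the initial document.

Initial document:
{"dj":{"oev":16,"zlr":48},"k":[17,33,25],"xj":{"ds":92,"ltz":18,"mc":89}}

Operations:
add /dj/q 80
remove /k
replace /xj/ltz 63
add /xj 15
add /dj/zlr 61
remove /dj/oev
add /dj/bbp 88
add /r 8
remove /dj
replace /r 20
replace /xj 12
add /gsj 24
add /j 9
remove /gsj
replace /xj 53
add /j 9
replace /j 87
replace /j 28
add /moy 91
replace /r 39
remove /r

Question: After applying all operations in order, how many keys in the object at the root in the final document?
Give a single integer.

After op 1 (add /dj/q 80): {"dj":{"oev":16,"q":80,"zlr":48},"k":[17,33,25],"xj":{"ds":92,"ltz":18,"mc":89}}
After op 2 (remove /k): {"dj":{"oev":16,"q":80,"zlr":48},"xj":{"ds":92,"ltz":18,"mc":89}}
After op 3 (replace /xj/ltz 63): {"dj":{"oev":16,"q":80,"zlr":48},"xj":{"ds":92,"ltz":63,"mc":89}}
After op 4 (add /xj 15): {"dj":{"oev":16,"q":80,"zlr":48},"xj":15}
After op 5 (add /dj/zlr 61): {"dj":{"oev":16,"q":80,"zlr":61},"xj":15}
After op 6 (remove /dj/oev): {"dj":{"q":80,"zlr":61},"xj":15}
After op 7 (add /dj/bbp 88): {"dj":{"bbp":88,"q":80,"zlr":61},"xj":15}
After op 8 (add /r 8): {"dj":{"bbp":88,"q":80,"zlr":61},"r":8,"xj":15}
After op 9 (remove /dj): {"r":8,"xj":15}
After op 10 (replace /r 20): {"r":20,"xj":15}
After op 11 (replace /xj 12): {"r":20,"xj":12}
After op 12 (add /gsj 24): {"gsj":24,"r":20,"xj":12}
After op 13 (add /j 9): {"gsj":24,"j":9,"r":20,"xj":12}
After op 14 (remove /gsj): {"j":9,"r":20,"xj":12}
After op 15 (replace /xj 53): {"j":9,"r":20,"xj":53}
After op 16 (add /j 9): {"j":9,"r":20,"xj":53}
After op 17 (replace /j 87): {"j":87,"r":20,"xj":53}
After op 18 (replace /j 28): {"j":28,"r":20,"xj":53}
After op 19 (add /moy 91): {"j":28,"moy":91,"r":20,"xj":53}
After op 20 (replace /r 39): {"j":28,"moy":91,"r":39,"xj":53}
After op 21 (remove /r): {"j":28,"moy":91,"xj":53}
Size at the root: 3

Answer: 3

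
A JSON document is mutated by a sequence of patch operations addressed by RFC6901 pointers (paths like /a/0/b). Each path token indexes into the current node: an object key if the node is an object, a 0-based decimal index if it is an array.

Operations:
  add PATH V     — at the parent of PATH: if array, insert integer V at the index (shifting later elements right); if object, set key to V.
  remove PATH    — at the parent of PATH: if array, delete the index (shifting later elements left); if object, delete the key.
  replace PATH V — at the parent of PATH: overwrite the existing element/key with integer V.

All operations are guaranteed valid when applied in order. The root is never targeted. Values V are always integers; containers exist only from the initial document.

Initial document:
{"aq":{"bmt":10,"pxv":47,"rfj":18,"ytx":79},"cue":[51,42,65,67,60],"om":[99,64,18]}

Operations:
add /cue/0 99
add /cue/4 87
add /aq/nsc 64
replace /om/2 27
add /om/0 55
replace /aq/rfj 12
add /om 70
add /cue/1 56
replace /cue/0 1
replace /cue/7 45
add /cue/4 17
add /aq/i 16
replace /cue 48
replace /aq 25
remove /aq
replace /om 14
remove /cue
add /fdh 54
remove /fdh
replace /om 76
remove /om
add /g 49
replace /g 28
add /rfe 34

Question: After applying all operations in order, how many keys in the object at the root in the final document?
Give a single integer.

After op 1 (add /cue/0 99): {"aq":{"bmt":10,"pxv":47,"rfj":18,"ytx":79},"cue":[99,51,42,65,67,60],"om":[99,64,18]}
After op 2 (add /cue/4 87): {"aq":{"bmt":10,"pxv":47,"rfj":18,"ytx":79},"cue":[99,51,42,65,87,67,60],"om":[99,64,18]}
After op 3 (add /aq/nsc 64): {"aq":{"bmt":10,"nsc":64,"pxv":47,"rfj":18,"ytx":79},"cue":[99,51,42,65,87,67,60],"om":[99,64,18]}
After op 4 (replace /om/2 27): {"aq":{"bmt":10,"nsc":64,"pxv":47,"rfj":18,"ytx":79},"cue":[99,51,42,65,87,67,60],"om":[99,64,27]}
After op 5 (add /om/0 55): {"aq":{"bmt":10,"nsc":64,"pxv":47,"rfj":18,"ytx":79},"cue":[99,51,42,65,87,67,60],"om":[55,99,64,27]}
After op 6 (replace /aq/rfj 12): {"aq":{"bmt":10,"nsc":64,"pxv":47,"rfj":12,"ytx":79},"cue":[99,51,42,65,87,67,60],"om":[55,99,64,27]}
After op 7 (add /om 70): {"aq":{"bmt":10,"nsc":64,"pxv":47,"rfj":12,"ytx":79},"cue":[99,51,42,65,87,67,60],"om":70}
After op 8 (add /cue/1 56): {"aq":{"bmt":10,"nsc":64,"pxv":47,"rfj":12,"ytx":79},"cue":[99,56,51,42,65,87,67,60],"om":70}
After op 9 (replace /cue/0 1): {"aq":{"bmt":10,"nsc":64,"pxv":47,"rfj":12,"ytx":79},"cue":[1,56,51,42,65,87,67,60],"om":70}
After op 10 (replace /cue/7 45): {"aq":{"bmt":10,"nsc":64,"pxv":47,"rfj":12,"ytx":79},"cue":[1,56,51,42,65,87,67,45],"om":70}
After op 11 (add /cue/4 17): {"aq":{"bmt":10,"nsc":64,"pxv":47,"rfj":12,"ytx":79},"cue":[1,56,51,42,17,65,87,67,45],"om":70}
After op 12 (add /aq/i 16): {"aq":{"bmt":10,"i":16,"nsc":64,"pxv":47,"rfj":12,"ytx":79},"cue":[1,56,51,42,17,65,87,67,45],"om":70}
After op 13 (replace /cue 48): {"aq":{"bmt":10,"i":16,"nsc":64,"pxv":47,"rfj":12,"ytx":79},"cue":48,"om":70}
After op 14 (replace /aq 25): {"aq":25,"cue":48,"om":70}
After op 15 (remove /aq): {"cue":48,"om":70}
After op 16 (replace /om 14): {"cue":48,"om":14}
After op 17 (remove /cue): {"om":14}
After op 18 (add /fdh 54): {"fdh":54,"om":14}
After op 19 (remove /fdh): {"om":14}
After op 20 (replace /om 76): {"om":76}
After op 21 (remove /om): {}
After op 22 (add /g 49): {"g":49}
After op 23 (replace /g 28): {"g":28}
After op 24 (add /rfe 34): {"g":28,"rfe":34}
Size at the root: 2

Answer: 2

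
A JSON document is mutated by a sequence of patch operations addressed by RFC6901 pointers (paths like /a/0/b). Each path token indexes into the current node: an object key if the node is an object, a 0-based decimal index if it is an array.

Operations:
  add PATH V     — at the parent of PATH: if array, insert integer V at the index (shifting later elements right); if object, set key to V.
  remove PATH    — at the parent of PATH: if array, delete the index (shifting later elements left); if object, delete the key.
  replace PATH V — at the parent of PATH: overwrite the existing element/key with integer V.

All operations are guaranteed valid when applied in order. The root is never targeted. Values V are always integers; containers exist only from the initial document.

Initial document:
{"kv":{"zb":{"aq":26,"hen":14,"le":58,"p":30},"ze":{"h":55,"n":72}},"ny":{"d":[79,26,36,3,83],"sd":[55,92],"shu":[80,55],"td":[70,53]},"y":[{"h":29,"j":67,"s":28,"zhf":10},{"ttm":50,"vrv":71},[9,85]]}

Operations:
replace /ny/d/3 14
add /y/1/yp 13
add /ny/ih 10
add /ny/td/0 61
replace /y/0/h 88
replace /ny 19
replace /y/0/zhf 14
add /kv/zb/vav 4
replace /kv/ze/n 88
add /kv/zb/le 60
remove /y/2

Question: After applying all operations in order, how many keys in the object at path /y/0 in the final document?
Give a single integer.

After op 1 (replace /ny/d/3 14): {"kv":{"zb":{"aq":26,"hen":14,"le":58,"p":30},"ze":{"h":55,"n":72}},"ny":{"d":[79,26,36,14,83],"sd":[55,92],"shu":[80,55],"td":[70,53]},"y":[{"h":29,"j":67,"s":28,"zhf":10},{"ttm":50,"vrv":71},[9,85]]}
After op 2 (add /y/1/yp 13): {"kv":{"zb":{"aq":26,"hen":14,"le":58,"p":30},"ze":{"h":55,"n":72}},"ny":{"d":[79,26,36,14,83],"sd":[55,92],"shu":[80,55],"td":[70,53]},"y":[{"h":29,"j":67,"s":28,"zhf":10},{"ttm":50,"vrv":71,"yp":13},[9,85]]}
After op 3 (add /ny/ih 10): {"kv":{"zb":{"aq":26,"hen":14,"le":58,"p":30},"ze":{"h":55,"n":72}},"ny":{"d":[79,26,36,14,83],"ih":10,"sd":[55,92],"shu":[80,55],"td":[70,53]},"y":[{"h":29,"j":67,"s":28,"zhf":10},{"ttm":50,"vrv":71,"yp":13},[9,85]]}
After op 4 (add /ny/td/0 61): {"kv":{"zb":{"aq":26,"hen":14,"le":58,"p":30},"ze":{"h":55,"n":72}},"ny":{"d":[79,26,36,14,83],"ih":10,"sd":[55,92],"shu":[80,55],"td":[61,70,53]},"y":[{"h":29,"j":67,"s":28,"zhf":10},{"ttm":50,"vrv":71,"yp":13},[9,85]]}
After op 5 (replace /y/0/h 88): {"kv":{"zb":{"aq":26,"hen":14,"le":58,"p":30},"ze":{"h":55,"n":72}},"ny":{"d":[79,26,36,14,83],"ih":10,"sd":[55,92],"shu":[80,55],"td":[61,70,53]},"y":[{"h":88,"j":67,"s":28,"zhf":10},{"ttm":50,"vrv":71,"yp":13},[9,85]]}
After op 6 (replace /ny 19): {"kv":{"zb":{"aq":26,"hen":14,"le":58,"p":30},"ze":{"h":55,"n":72}},"ny":19,"y":[{"h":88,"j":67,"s":28,"zhf":10},{"ttm":50,"vrv":71,"yp":13},[9,85]]}
After op 7 (replace /y/0/zhf 14): {"kv":{"zb":{"aq":26,"hen":14,"le":58,"p":30},"ze":{"h":55,"n":72}},"ny":19,"y":[{"h":88,"j":67,"s":28,"zhf":14},{"ttm":50,"vrv":71,"yp":13},[9,85]]}
After op 8 (add /kv/zb/vav 4): {"kv":{"zb":{"aq":26,"hen":14,"le":58,"p":30,"vav":4},"ze":{"h":55,"n":72}},"ny":19,"y":[{"h":88,"j":67,"s":28,"zhf":14},{"ttm":50,"vrv":71,"yp":13},[9,85]]}
After op 9 (replace /kv/ze/n 88): {"kv":{"zb":{"aq":26,"hen":14,"le":58,"p":30,"vav":4},"ze":{"h":55,"n":88}},"ny":19,"y":[{"h":88,"j":67,"s":28,"zhf":14},{"ttm":50,"vrv":71,"yp":13},[9,85]]}
After op 10 (add /kv/zb/le 60): {"kv":{"zb":{"aq":26,"hen":14,"le":60,"p":30,"vav":4},"ze":{"h":55,"n":88}},"ny":19,"y":[{"h":88,"j":67,"s":28,"zhf":14},{"ttm":50,"vrv":71,"yp":13},[9,85]]}
After op 11 (remove /y/2): {"kv":{"zb":{"aq":26,"hen":14,"le":60,"p":30,"vav":4},"ze":{"h":55,"n":88}},"ny":19,"y":[{"h":88,"j":67,"s":28,"zhf":14},{"ttm":50,"vrv":71,"yp":13}]}
Size at path /y/0: 4

Answer: 4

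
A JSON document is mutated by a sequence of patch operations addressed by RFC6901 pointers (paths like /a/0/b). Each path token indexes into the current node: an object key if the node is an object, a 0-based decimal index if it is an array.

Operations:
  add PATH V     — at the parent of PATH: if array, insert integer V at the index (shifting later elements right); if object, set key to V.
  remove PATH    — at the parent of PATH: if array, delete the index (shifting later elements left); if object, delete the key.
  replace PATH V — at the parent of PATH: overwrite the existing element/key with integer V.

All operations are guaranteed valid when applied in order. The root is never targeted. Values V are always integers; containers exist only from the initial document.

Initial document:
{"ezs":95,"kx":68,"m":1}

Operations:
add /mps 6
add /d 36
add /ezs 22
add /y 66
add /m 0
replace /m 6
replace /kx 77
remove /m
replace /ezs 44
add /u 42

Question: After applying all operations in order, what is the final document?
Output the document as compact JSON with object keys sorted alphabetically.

Answer: {"d":36,"ezs":44,"kx":77,"mps":6,"u":42,"y":66}

Derivation:
After op 1 (add /mps 6): {"ezs":95,"kx":68,"m":1,"mps":6}
After op 2 (add /d 36): {"d":36,"ezs":95,"kx":68,"m":1,"mps":6}
After op 3 (add /ezs 22): {"d":36,"ezs":22,"kx":68,"m":1,"mps":6}
After op 4 (add /y 66): {"d":36,"ezs":22,"kx":68,"m":1,"mps":6,"y":66}
After op 5 (add /m 0): {"d":36,"ezs":22,"kx":68,"m":0,"mps":6,"y":66}
After op 6 (replace /m 6): {"d":36,"ezs":22,"kx":68,"m":6,"mps":6,"y":66}
After op 7 (replace /kx 77): {"d":36,"ezs":22,"kx":77,"m":6,"mps":6,"y":66}
After op 8 (remove /m): {"d":36,"ezs":22,"kx":77,"mps":6,"y":66}
After op 9 (replace /ezs 44): {"d":36,"ezs":44,"kx":77,"mps":6,"y":66}
After op 10 (add /u 42): {"d":36,"ezs":44,"kx":77,"mps":6,"u":42,"y":66}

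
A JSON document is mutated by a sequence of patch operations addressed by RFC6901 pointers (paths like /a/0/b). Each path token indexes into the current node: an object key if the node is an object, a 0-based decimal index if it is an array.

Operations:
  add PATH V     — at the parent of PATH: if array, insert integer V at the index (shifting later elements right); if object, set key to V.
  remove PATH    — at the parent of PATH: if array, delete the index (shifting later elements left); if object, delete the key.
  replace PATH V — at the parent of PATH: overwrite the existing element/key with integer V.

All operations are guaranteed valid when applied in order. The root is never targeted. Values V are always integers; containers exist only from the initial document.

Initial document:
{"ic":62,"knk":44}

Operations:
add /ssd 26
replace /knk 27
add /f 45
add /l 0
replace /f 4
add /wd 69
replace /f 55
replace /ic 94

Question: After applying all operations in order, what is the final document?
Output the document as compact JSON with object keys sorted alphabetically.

Answer: {"f":55,"ic":94,"knk":27,"l":0,"ssd":26,"wd":69}

Derivation:
After op 1 (add /ssd 26): {"ic":62,"knk":44,"ssd":26}
After op 2 (replace /knk 27): {"ic":62,"knk":27,"ssd":26}
After op 3 (add /f 45): {"f":45,"ic":62,"knk":27,"ssd":26}
After op 4 (add /l 0): {"f":45,"ic":62,"knk":27,"l":0,"ssd":26}
After op 5 (replace /f 4): {"f":4,"ic":62,"knk":27,"l":0,"ssd":26}
After op 6 (add /wd 69): {"f":4,"ic":62,"knk":27,"l":0,"ssd":26,"wd":69}
After op 7 (replace /f 55): {"f":55,"ic":62,"knk":27,"l":0,"ssd":26,"wd":69}
After op 8 (replace /ic 94): {"f":55,"ic":94,"knk":27,"l":0,"ssd":26,"wd":69}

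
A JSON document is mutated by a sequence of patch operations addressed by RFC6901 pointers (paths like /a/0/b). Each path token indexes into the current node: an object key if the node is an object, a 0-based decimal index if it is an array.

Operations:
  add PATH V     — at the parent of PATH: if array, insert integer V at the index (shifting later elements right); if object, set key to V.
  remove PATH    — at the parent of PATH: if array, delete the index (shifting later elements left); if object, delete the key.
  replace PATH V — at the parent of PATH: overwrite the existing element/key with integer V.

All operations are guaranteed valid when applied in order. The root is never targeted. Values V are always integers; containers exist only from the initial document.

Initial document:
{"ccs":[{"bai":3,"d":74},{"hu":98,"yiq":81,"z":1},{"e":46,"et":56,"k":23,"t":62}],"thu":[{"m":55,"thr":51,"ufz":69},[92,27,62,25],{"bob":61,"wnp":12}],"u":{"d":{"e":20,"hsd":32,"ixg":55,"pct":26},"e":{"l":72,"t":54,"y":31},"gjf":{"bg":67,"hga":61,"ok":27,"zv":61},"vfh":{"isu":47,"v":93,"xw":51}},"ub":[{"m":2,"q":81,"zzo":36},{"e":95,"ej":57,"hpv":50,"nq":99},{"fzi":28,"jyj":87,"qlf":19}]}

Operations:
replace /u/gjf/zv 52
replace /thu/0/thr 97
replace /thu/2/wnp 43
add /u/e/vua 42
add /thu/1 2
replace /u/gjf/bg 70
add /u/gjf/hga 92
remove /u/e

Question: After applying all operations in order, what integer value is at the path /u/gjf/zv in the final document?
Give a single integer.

After op 1 (replace /u/gjf/zv 52): {"ccs":[{"bai":3,"d":74},{"hu":98,"yiq":81,"z":1},{"e":46,"et":56,"k":23,"t":62}],"thu":[{"m":55,"thr":51,"ufz":69},[92,27,62,25],{"bob":61,"wnp":12}],"u":{"d":{"e":20,"hsd":32,"ixg":55,"pct":26},"e":{"l":72,"t":54,"y":31},"gjf":{"bg":67,"hga":61,"ok":27,"zv":52},"vfh":{"isu":47,"v":93,"xw":51}},"ub":[{"m":2,"q":81,"zzo":36},{"e":95,"ej":57,"hpv":50,"nq":99},{"fzi":28,"jyj":87,"qlf":19}]}
After op 2 (replace /thu/0/thr 97): {"ccs":[{"bai":3,"d":74},{"hu":98,"yiq":81,"z":1},{"e":46,"et":56,"k":23,"t":62}],"thu":[{"m":55,"thr":97,"ufz":69},[92,27,62,25],{"bob":61,"wnp":12}],"u":{"d":{"e":20,"hsd":32,"ixg":55,"pct":26},"e":{"l":72,"t":54,"y":31},"gjf":{"bg":67,"hga":61,"ok":27,"zv":52},"vfh":{"isu":47,"v":93,"xw":51}},"ub":[{"m":2,"q":81,"zzo":36},{"e":95,"ej":57,"hpv":50,"nq":99},{"fzi":28,"jyj":87,"qlf":19}]}
After op 3 (replace /thu/2/wnp 43): {"ccs":[{"bai":3,"d":74},{"hu":98,"yiq":81,"z":1},{"e":46,"et":56,"k":23,"t":62}],"thu":[{"m":55,"thr":97,"ufz":69},[92,27,62,25],{"bob":61,"wnp":43}],"u":{"d":{"e":20,"hsd":32,"ixg":55,"pct":26},"e":{"l":72,"t":54,"y":31},"gjf":{"bg":67,"hga":61,"ok":27,"zv":52},"vfh":{"isu":47,"v":93,"xw":51}},"ub":[{"m":2,"q":81,"zzo":36},{"e":95,"ej":57,"hpv":50,"nq":99},{"fzi":28,"jyj":87,"qlf":19}]}
After op 4 (add /u/e/vua 42): {"ccs":[{"bai":3,"d":74},{"hu":98,"yiq":81,"z":1},{"e":46,"et":56,"k":23,"t":62}],"thu":[{"m":55,"thr":97,"ufz":69},[92,27,62,25],{"bob":61,"wnp":43}],"u":{"d":{"e":20,"hsd":32,"ixg":55,"pct":26},"e":{"l":72,"t":54,"vua":42,"y":31},"gjf":{"bg":67,"hga":61,"ok":27,"zv":52},"vfh":{"isu":47,"v":93,"xw":51}},"ub":[{"m":2,"q":81,"zzo":36},{"e":95,"ej":57,"hpv":50,"nq":99},{"fzi":28,"jyj":87,"qlf":19}]}
After op 5 (add /thu/1 2): {"ccs":[{"bai":3,"d":74},{"hu":98,"yiq":81,"z":1},{"e":46,"et":56,"k":23,"t":62}],"thu":[{"m":55,"thr":97,"ufz":69},2,[92,27,62,25],{"bob":61,"wnp":43}],"u":{"d":{"e":20,"hsd":32,"ixg":55,"pct":26},"e":{"l":72,"t":54,"vua":42,"y":31},"gjf":{"bg":67,"hga":61,"ok":27,"zv":52},"vfh":{"isu":47,"v":93,"xw":51}},"ub":[{"m":2,"q":81,"zzo":36},{"e":95,"ej":57,"hpv":50,"nq":99},{"fzi":28,"jyj":87,"qlf":19}]}
After op 6 (replace /u/gjf/bg 70): {"ccs":[{"bai":3,"d":74},{"hu":98,"yiq":81,"z":1},{"e":46,"et":56,"k":23,"t":62}],"thu":[{"m":55,"thr":97,"ufz":69},2,[92,27,62,25],{"bob":61,"wnp":43}],"u":{"d":{"e":20,"hsd":32,"ixg":55,"pct":26},"e":{"l":72,"t":54,"vua":42,"y":31},"gjf":{"bg":70,"hga":61,"ok":27,"zv":52},"vfh":{"isu":47,"v":93,"xw":51}},"ub":[{"m":2,"q":81,"zzo":36},{"e":95,"ej":57,"hpv":50,"nq":99},{"fzi":28,"jyj":87,"qlf":19}]}
After op 7 (add /u/gjf/hga 92): {"ccs":[{"bai":3,"d":74},{"hu":98,"yiq":81,"z":1},{"e":46,"et":56,"k":23,"t":62}],"thu":[{"m":55,"thr":97,"ufz":69},2,[92,27,62,25],{"bob":61,"wnp":43}],"u":{"d":{"e":20,"hsd":32,"ixg":55,"pct":26},"e":{"l":72,"t":54,"vua":42,"y":31},"gjf":{"bg":70,"hga":92,"ok":27,"zv":52},"vfh":{"isu":47,"v":93,"xw":51}},"ub":[{"m":2,"q":81,"zzo":36},{"e":95,"ej":57,"hpv":50,"nq":99},{"fzi":28,"jyj":87,"qlf":19}]}
After op 8 (remove /u/e): {"ccs":[{"bai":3,"d":74},{"hu":98,"yiq":81,"z":1},{"e":46,"et":56,"k":23,"t":62}],"thu":[{"m":55,"thr":97,"ufz":69},2,[92,27,62,25],{"bob":61,"wnp":43}],"u":{"d":{"e":20,"hsd":32,"ixg":55,"pct":26},"gjf":{"bg":70,"hga":92,"ok":27,"zv":52},"vfh":{"isu":47,"v":93,"xw":51}},"ub":[{"m":2,"q":81,"zzo":36},{"e":95,"ej":57,"hpv":50,"nq":99},{"fzi":28,"jyj":87,"qlf":19}]}
Value at /u/gjf/zv: 52

Answer: 52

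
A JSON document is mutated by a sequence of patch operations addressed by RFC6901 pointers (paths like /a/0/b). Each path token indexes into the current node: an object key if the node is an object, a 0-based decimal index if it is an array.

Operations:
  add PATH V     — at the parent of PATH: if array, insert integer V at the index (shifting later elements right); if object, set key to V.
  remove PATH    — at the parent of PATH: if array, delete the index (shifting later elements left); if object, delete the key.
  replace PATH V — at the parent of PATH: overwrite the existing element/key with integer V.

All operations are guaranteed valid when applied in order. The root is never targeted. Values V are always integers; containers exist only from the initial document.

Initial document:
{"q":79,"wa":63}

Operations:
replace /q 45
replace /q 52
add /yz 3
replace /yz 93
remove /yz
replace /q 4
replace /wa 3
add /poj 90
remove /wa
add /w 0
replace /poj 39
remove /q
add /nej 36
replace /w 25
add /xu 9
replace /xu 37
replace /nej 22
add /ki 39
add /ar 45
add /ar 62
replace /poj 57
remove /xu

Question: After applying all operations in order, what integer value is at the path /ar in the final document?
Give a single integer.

After op 1 (replace /q 45): {"q":45,"wa":63}
After op 2 (replace /q 52): {"q":52,"wa":63}
After op 3 (add /yz 3): {"q":52,"wa":63,"yz":3}
After op 4 (replace /yz 93): {"q":52,"wa":63,"yz":93}
After op 5 (remove /yz): {"q":52,"wa":63}
After op 6 (replace /q 4): {"q":4,"wa":63}
After op 7 (replace /wa 3): {"q":4,"wa":3}
After op 8 (add /poj 90): {"poj":90,"q":4,"wa":3}
After op 9 (remove /wa): {"poj":90,"q":4}
After op 10 (add /w 0): {"poj":90,"q":4,"w":0}
After op 11 (replace /poj 39): {"poj":39,"q":4,"w":0}
After op 12 (remove /q): {"poj":39,"w":0}
After op 13 (add /nej 36): {"nej":36,"poj":39,"w":0}
After op 14 (replace /w 25): {"nej":36,"poj":39,"w":25}
After op 15 (add /xu 9): {"nej":36,"poj":39,"w":25,"xu":9}
After op 16 (replace /xu 37): {"nej":36,"poj":39,"w":25,"xu":37}
After op 17 (replace /nej 22): {"nej":22,"poj":39,"w":25,"xu":37}
After op 18 (add /ki 39): {"ki":39,"nej":22,"poj":39,"w":25,"xu":37}
After op 19 (add /ar 45): {"ar":45,"ki":39,"nej":22,"poj":39,"w":25,"xu":37}
After op 20 (add /ar 62): {"ar":62,"ki":39,"nej":22,"poj":39,"w":25,"xu":37}
After op 21 (replace /poj 57): {"ar":62,"ki":39,"nej":22,"poj":57,"w":25,"xu":37}
After op 22 (remove /xu): {"ar":62,"ki":39,"nej":22,"poj":57,"w":25}
Value at /ar: 62

Answer: 62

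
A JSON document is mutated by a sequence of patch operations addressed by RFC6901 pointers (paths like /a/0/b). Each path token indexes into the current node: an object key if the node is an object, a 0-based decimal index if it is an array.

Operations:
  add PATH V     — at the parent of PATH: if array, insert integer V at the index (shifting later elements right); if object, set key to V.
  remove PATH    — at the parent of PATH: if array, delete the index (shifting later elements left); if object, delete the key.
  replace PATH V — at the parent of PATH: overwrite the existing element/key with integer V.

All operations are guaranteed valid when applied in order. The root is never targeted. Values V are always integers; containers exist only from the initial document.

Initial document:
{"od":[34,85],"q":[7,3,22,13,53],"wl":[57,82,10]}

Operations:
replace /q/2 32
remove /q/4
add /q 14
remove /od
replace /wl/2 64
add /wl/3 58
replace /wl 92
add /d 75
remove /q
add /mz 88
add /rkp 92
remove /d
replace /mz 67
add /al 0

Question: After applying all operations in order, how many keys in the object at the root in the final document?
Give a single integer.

Answer: 4

Derivation:
After op 1 (replace /q/2 32): {"od":[34,85],"q":[7,3,32,13,53],"wl":[57,82,10]}
After op 2 (remove /q/4): {"od":[34,85],"q":[7,3,32,13],"wl":[57,82,10]}
After op 3 (add /q 14): {"od":[34,85],"q":14,"wl":[57,82,10]}
After op 4 (remove /od): {"q":14,"wl":[57,82,10]}
After op 5 (replace /wl/2 64): {"q":14,"wl":[57,82,64]}
After op 6 (add /wl/3 58): {"q":14,"wl":[57,82,64,58]}
After op 7 (replace /wl 92): {"q":14,"wl":92}
After op 8 (add /d 75): {"d":75,"q":14,"wl":92}
After op 9 (remove /q): {"d":75,"wl":92}
After op 10 (add /mz 88): {"d":75,"mz":88,"wl":92}
After op 11 (add /rkp 92): {"d":75,"mz":88,"rkp":92,"wl":92}
After op 12 (remove /d): {"mz":88,"rkp":92,"wl":92}
After op 13 (replace /mz 67): {"mz":67,"rkp":92,"wl":92}
After op 14 (add /al 0): {"al":0,"mz":67,"rkp":92,"wl":92}
Size at the root: 4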